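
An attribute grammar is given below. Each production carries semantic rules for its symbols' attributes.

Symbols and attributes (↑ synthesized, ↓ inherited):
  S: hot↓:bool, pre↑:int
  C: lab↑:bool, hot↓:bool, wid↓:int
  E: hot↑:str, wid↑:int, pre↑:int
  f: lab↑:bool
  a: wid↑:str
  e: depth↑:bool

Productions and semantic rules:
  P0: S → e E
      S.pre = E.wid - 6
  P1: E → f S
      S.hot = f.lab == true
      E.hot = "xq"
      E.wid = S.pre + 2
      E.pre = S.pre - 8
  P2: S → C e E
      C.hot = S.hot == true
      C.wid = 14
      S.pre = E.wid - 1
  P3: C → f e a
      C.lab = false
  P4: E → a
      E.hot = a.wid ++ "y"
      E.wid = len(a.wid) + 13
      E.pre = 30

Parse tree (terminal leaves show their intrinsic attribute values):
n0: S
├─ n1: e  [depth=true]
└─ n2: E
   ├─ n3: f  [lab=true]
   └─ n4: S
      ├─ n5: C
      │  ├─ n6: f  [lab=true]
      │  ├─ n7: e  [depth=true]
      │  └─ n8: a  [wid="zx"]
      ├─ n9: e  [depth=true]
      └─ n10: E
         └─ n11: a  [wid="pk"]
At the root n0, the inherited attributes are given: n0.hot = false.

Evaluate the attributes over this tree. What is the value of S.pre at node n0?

1. n0.hot = false  [given at root]
2. n1.depth = true  [terminal]
3. n3.lab = true  [terminal]
4. n4.hot = true  [f.lab == true]
5. n5.hot = true  [S.hot == true]
6. n5.wid = 14  [14]
7. n6.lab = true  [terminal]
8. n7.depth = true  [terminal]
9. n8.wid = "zx"  [terminal]
10. n5.lab = false  [false]
11. n9.depth = true  [terminal]
12. n11.wid = "pk"  [terminal]
13. n10.hot = "pky"  [a.wid ++ "y"]
14. n10.wid = 15  [len(a.wid) + 13]
15. n10.pre = 30  [30]
16. n4.pre = 14  [E.wid - 1]
17. n2.hot = "xq"  ["xq"]
18. n2.wid = 16  [S.pre + 2]
19. n2.pre = 6  [S.pre - 8]
20. n0.pre = 10  [E.wid - 6]

10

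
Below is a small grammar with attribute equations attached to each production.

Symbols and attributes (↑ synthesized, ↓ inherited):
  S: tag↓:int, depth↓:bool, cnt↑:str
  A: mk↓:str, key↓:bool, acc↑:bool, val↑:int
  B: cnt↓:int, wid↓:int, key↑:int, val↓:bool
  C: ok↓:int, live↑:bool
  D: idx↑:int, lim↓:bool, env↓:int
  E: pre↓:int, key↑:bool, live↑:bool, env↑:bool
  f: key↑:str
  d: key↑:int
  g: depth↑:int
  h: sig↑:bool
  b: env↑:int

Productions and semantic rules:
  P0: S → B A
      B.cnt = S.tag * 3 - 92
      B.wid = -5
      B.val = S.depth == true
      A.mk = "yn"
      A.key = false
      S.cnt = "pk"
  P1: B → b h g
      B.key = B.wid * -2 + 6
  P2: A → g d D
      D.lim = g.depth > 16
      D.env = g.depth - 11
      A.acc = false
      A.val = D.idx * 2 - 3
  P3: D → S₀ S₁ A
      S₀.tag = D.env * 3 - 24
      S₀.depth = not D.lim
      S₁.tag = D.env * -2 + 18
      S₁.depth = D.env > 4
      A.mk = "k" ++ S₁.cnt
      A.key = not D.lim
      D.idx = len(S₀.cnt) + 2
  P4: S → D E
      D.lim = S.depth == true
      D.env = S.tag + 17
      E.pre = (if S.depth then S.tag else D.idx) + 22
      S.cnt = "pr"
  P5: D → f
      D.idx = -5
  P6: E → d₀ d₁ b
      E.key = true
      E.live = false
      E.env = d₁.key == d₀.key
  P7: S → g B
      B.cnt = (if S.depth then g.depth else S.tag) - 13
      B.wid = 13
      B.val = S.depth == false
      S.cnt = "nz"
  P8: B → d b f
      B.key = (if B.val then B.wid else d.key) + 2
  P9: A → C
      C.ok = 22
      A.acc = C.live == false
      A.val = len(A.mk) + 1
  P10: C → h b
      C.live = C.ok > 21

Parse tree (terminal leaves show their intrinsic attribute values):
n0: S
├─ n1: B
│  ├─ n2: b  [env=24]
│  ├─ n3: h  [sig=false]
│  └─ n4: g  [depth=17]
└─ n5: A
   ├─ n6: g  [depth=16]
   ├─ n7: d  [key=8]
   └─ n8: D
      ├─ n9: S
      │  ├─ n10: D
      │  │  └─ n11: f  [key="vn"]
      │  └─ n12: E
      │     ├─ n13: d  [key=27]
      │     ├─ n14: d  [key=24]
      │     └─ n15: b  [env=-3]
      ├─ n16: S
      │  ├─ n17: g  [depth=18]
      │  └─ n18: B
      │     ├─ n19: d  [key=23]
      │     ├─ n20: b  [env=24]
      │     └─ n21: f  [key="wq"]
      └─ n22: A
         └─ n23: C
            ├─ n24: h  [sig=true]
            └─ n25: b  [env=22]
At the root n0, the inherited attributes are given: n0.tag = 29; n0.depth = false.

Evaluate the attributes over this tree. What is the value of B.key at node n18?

1. n0.tag = 29  [given at root]
2. n0.depth = false  [given at root]
3. n1.cnt = -5  [S.tag * 3 - 92]
4. n1.wid = -5  [-5]
5. n1.val = false  [S.depth == true]
6. n2.env = 24  [terminal]
7. n3.sig = false  [terminal]
8. n4.depth = 17  [terminal]
9. n1.key = 16  [B.wid * -2 + 6]
10. n5.mk = "yn"  ["yn"]
11. n5.key = false  [false]
12. n6.depth = 16  [terminal]
13. n7.key = 8  [terminal]
14. n8.lim = false  [g.depth > 16]
15. n8.env = 5  [g.depth - 11]
16. n9.tag = -9  [D.env * 3 - 24]
17. n9.depth = true  [not D.lim]
18. n10.lim = true  [S.depth == true]
19. n10.env = 8  [S.tag + 17]
20. n11.key = "vn"  [terminal]
21. n10.idx = -5  [-5]
22. n12.pre = 13  [(if S.depth then S.tag else D.idx) + 22]
23. n13.key = 27  [terminal]
24. n14.key = 24  [terminal]
25. n15.env = -3  [terminal]
26. n12.key = true  [true]
27. n12.live = false  [false]
28. n12.env = false  [d₁.key == d₀.key]
29. n9.cnt = "pr"  ["pr"]
30. n16.tag = 8  [D.env * -2 + 18]
31. n16.depth = true  [D.env > 4]
32. n17.depth = 18  [terminal]
33. n18.cnt = 5  [(if S.depth then g.depth else S.tag) - 13]
34. n18.wid = 13  [13]
35. n18.val = false  [S.depth == false]
36. n19.key = 23  [terminal]
37. n20.env = 24  [terminal]
38. n21.key = "wq"  [terminal]
39. n18.key = 25  [(if B.val then B.wid else d.key) + 2]
40. n16.cnt = "nz"  ["nz"]
41. n22.mk = "knz"  ["k" ++ S₁.cnt]
42. n22.key = true  [not D.lim]
43. n23.ok = 22  [22]
44. n24.sig = true  [terminal]
45. n25.env = 22  [terminal]
46. n23.live = true  [C.ok > 21]
47. n22.acc = false  [C.live == false]
48. n22.val = 4  [len(A.mk) + 1]
49. n8.idx = 4  [len(S₀.cnt) + 2]
50. n5.acc = false  [false]
51. n5.val = 5  [D.idx * 2 - 3]
52. n0.cnt = "pk"  ["pk"]

25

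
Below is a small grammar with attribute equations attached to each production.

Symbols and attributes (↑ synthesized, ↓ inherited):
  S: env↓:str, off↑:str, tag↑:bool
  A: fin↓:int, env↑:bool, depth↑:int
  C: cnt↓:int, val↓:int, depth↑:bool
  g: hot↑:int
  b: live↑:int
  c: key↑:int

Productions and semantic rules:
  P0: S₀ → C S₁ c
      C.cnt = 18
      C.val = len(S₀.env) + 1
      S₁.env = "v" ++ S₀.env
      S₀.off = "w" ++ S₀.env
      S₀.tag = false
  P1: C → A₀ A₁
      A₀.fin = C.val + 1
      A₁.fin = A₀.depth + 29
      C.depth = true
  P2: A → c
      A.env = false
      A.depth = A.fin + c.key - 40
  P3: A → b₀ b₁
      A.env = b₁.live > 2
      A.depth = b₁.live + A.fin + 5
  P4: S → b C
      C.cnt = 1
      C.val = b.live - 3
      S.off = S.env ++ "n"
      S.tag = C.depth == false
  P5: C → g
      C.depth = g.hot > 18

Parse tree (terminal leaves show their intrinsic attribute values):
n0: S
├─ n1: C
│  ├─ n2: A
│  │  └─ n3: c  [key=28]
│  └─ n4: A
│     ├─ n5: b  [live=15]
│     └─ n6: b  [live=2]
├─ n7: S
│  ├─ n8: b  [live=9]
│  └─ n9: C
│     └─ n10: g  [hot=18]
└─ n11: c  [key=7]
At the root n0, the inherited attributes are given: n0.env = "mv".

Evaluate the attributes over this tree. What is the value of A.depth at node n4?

1. n0.env = "mv"  [given at root]
2. n1.cnt = 18  [18]
3. n1.val = 3  [len(S₀.env) + 1]
4. n2.fin = 4  [C.val + 1]
5. n3.key = 28  [terminal]
6. n2.env = false  [false]
7. n2.depth = -8  [A.fin + c.key - 40]
8. n4.fin = 21  [A₀.depth + 29]
9. n5.live = 15  [terminal]
10. n6.live = 2  [terminal]
11. n4.env = false  [b₁.live > 2]
12. n4.depth = 28  [b₁.live + A.fin + 5]
13. n1.depth = true  [true]
14. n7.env = "vmv"  ["v" ++ S₀.env]
15. n8.live = 9  [terminal]
16. n9.cnt = 1  [1]
17. n9.val = 6  [b.live - 3]
18. n10.hot = 18  [terminal]
19. n9.depth = false  [g.hot > 18]
20. n7.off = "vmvn"  [S.env ++ "n"]
21. n7.tag = true  [C.depth == false]
22. n11.key = 7  [terminal]
23. n0.off = "wmv"  ["w" ++ S₀.env]
24. n0.tag = false  [false]

28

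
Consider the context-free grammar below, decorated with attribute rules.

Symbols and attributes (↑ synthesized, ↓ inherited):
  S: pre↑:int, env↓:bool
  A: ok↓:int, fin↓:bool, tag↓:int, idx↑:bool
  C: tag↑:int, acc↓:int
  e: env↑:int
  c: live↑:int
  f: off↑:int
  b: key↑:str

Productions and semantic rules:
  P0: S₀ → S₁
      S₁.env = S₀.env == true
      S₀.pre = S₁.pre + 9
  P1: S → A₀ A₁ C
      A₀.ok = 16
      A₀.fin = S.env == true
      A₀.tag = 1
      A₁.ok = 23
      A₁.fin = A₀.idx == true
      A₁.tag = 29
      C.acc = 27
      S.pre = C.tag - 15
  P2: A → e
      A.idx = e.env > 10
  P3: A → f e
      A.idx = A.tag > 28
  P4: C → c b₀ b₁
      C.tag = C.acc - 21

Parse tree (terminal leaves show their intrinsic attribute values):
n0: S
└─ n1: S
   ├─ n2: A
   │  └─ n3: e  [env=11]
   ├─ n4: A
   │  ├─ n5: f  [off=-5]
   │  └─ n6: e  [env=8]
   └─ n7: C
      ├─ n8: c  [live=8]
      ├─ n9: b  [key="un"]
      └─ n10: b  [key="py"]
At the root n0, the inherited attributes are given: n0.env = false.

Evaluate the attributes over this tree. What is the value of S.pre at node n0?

1. n0.env = false  [given at root]
2. n1.env = false  [S₀.env == true]
3. n2.ok = 16  [16]
4. n2.fin = false  [S.env == true]
5. n2.tag = 1  [1]
6. n3.env = 11  [terminal]
7. n2.idx = true  [e.env > 10]
8. n4.ok = 23  [23]
9. n4.fin = true  [A₀.idx == true]
10. n4.tag = 29  [29]
11. n5.off = -5  [terminal]
12. n6.env = 8  [terminal]
13. n4.idx = true  [A.tag > 28]
14. n7.acc = 27  [27]
15. n8.live = 8  [terminal]
16. n9.key = "un"  [terminal]
17. n10.key = "py"  [terminal]
18. n7.tag = 6  [C.acc - 21]
19. n1.pre = -9  [C.tag - 15]
20. n0.pre = 0  [S₁.pre + 9]

0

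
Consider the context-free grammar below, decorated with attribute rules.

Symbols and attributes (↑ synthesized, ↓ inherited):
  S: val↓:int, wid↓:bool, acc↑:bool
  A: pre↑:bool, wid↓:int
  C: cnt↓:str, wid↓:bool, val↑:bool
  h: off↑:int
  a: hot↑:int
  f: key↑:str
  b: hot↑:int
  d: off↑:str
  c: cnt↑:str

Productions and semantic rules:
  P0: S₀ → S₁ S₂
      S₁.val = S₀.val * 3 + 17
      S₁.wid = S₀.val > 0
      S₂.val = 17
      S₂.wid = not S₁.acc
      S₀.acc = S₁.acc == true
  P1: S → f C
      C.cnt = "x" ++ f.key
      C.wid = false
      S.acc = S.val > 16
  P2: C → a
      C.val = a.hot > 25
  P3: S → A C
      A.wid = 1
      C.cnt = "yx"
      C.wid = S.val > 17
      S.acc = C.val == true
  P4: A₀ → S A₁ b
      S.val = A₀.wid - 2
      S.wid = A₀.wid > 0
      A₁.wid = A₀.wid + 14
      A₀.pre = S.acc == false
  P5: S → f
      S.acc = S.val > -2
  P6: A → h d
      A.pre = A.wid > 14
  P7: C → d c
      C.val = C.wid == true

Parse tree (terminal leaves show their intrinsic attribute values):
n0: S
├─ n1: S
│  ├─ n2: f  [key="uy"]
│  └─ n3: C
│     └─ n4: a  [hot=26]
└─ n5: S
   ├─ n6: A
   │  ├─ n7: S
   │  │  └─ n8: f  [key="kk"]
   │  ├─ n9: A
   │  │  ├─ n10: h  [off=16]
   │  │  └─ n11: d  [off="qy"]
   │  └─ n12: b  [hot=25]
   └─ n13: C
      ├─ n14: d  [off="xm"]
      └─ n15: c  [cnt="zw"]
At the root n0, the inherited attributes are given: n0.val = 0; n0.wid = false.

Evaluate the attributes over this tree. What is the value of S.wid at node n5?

1. n0.val = 0  [given at root]
2. n0.wid = false  [given at root]
3. n1.val = 17  [S₀.val * 3 + 17]
4. n1.wid = false  [S₀.val > 0]
5. n2.key = "uy"  [terminal]
6. n3.cnt = "xuy"  ["x" ++ f.key]
7. n3.wid = false  [false]
8. n4.hot = 26  [terminal]
9. n3.val = true  [a.hot > 25]
10. n1.acc = true  [S.val > 16]
11. n5.val = 17  [17]
12. n5.wid = false  [not S₁.acc]
13. n6.wid = 1  [1]
14. n7.val = -1  [A₀.wid - 2]
15. n7.wid = true  [A₀.wid > 0]
16. n8.key = "kk"  [terminal]
17. n7.acc = true  [S.val > -2]
18. n9.wid = 15  [A₀.wid + 14]
19. n10.off = 16  [terminal]
20. n11.off = "qy"  [terminal]
21. n9.pre = true  [A.wid > 14]
22. n12.hot = 25  [terminal]
23. n6.pre = false  [S.acc == false]
24. n13.cnt = "yx"  ["yx"]
25. n13.wid = false  [S.val > 17]
26. n14.off = "xm"  [terminal]
27. n15.cnt = "zw"  [terminal]
28. n13.val = false  [C.wid == true]
29. n5.acc = false  [C.val == true]
30. n0.acc = true  [S₁.acc == true]

false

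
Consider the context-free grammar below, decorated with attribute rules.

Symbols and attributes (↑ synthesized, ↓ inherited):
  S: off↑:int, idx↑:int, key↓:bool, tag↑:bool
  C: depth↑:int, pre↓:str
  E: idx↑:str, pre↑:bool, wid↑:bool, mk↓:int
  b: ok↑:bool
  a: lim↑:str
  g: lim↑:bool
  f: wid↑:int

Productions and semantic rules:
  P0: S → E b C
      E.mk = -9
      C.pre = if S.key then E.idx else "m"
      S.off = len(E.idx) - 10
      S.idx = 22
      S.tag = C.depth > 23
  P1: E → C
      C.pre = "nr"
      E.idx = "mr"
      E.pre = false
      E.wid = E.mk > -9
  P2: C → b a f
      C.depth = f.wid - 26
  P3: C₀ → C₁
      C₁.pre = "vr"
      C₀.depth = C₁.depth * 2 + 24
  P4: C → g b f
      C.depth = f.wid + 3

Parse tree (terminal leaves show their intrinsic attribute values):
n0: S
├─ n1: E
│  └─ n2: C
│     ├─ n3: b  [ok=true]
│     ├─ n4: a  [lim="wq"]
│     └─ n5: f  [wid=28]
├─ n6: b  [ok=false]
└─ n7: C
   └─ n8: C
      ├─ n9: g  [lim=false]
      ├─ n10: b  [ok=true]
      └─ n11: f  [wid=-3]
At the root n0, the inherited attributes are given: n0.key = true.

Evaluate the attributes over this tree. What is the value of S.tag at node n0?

1. n0.key = true  [given at root]
2. n1.mk = -9  [-9]
3. n2.pre = "nr"  ["nr"]
4. n3.ok = true  [terminal]
5. n4.lim = "wq"  [terminal]
6. n5.wid = 28  [terminal]
7. n2.depth = 2  [f.wid - 26]
8. n1.idx = "mr"  ["mr"]
9. n1.pre = false  [false]
10. n1.wid = false  [E.mk > -9]
11. n6.ok = false  [terminal]
12. n7.pre = "mr"  [if S.key then E.idx else "m"]
13. n8.pre = "vr"  ["vr"]
14. n9.lim = false  [terminal]
15. n10.ok = true  [terminal]
16. n11.wid = -3  [terminal]
17. n8.depth = 0  [f.wid + 3]
18. n7.depth = 24  [C₁.depth * 2 + 24]
19. n0.off = -8  [len(E.idx) - 10]
20. n0.idx = 22  [22]
21. n0.tag = true  [C.depth > 23]

true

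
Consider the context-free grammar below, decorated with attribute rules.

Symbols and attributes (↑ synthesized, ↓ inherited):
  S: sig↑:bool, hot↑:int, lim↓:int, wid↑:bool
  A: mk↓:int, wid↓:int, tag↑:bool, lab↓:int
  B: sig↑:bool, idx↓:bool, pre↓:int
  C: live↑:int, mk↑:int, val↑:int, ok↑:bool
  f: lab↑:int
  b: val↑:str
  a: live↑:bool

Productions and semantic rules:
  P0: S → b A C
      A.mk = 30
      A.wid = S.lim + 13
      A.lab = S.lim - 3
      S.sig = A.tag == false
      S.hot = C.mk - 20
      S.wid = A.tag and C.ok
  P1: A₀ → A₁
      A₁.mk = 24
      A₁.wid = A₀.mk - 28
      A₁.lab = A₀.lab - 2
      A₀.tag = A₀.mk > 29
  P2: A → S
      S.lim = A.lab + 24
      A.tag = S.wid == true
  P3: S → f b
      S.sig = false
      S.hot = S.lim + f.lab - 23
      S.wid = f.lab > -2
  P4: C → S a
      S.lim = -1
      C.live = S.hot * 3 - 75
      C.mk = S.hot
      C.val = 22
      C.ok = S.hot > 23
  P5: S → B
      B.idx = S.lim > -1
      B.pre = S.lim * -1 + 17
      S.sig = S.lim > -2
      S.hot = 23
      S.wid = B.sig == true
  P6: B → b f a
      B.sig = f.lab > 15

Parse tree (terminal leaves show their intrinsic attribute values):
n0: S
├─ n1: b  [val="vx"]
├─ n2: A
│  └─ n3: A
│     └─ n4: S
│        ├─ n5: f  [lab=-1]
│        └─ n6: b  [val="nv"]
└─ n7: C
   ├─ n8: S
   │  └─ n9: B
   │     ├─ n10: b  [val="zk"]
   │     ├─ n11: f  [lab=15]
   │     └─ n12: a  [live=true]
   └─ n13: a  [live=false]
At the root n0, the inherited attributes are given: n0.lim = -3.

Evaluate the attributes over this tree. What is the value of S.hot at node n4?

1. n0.lim = -3  [given at root]
2. n1.val = "vx"  [terminal]
3. n2.mk = 30  [30]
4. n2.wid = 10  [S.lim + 13]
5. n2.lab = -6  [S.lim - 3]
6. n3.mk = 24  [24]
7. n3.wid = 2  [A₀.mk - 28]
8. n3.lab = -8  [A₀.lab - 2]
9. n4.lim = 16  [A.lab + 24]
10. n5.lab = -1  [terminal]
11. n6.val = "nv"  [terminal]
12. n4.sig = false  [false]
13. n4.hot = -8  [S.lim + f.lab - 23]
14. n4.wid = true  [f.lab > -2]
15. n3.tag = true  [S.wid == true]
16. n2.tag = true  [A₀.mk > 29]
17. n8.lim = -1  [-1]
18. n9.idx = false  [S.lim > -1]
19. n9.pre = 18  [S.lim * -1 + 17]
20. n10.val = "zk"  [terminal]
21. n11.lab = 15  [terminal]
22. n12.live = true  [terminal]
23. n9.sig = false  [f.lab > 15]
24. n8.sig = true  [S.lim > -2]
25. n8.hot = 23  [23]
26. n8.wid = false  [B.sig == true]
27. n13.live = false  [terminal]
28. n7.live = -6  [S.hot * 3 - 75]
29. n7.mk = 23  [S.hot]
30. n7.val = 22  [22]
31. n7.ok = false  [S.hot > 23]
32. n0.sig = false  [A.tag == false]
33. n0.hot = 3  [C.mk - 20]
34. n0.wid = false  [A.tag and C.ok]

-8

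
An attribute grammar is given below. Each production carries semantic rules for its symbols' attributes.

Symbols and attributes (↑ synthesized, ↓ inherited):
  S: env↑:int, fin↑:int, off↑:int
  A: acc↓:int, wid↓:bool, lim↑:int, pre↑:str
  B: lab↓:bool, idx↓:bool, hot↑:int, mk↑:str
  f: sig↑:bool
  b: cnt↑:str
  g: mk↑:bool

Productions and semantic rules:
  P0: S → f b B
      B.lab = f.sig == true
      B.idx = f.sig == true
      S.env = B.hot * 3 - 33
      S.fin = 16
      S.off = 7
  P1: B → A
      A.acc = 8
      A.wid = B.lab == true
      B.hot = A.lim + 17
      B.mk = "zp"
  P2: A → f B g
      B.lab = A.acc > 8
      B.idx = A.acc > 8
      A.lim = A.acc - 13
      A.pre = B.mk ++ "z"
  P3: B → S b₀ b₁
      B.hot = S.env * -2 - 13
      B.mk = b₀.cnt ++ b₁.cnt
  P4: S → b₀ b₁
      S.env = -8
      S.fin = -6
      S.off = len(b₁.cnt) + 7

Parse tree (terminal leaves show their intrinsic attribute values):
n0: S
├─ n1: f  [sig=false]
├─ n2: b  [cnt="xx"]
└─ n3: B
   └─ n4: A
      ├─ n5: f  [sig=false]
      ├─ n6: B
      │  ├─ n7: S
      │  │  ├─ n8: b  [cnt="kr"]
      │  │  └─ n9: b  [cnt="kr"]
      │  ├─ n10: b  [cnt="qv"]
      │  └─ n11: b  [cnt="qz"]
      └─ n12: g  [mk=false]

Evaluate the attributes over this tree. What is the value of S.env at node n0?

1. n1.sig = false  [terminal]
2. n2.cnt = "xx"  [terminal]
3. n3.lab = false  [f.sig == true]
4. n3.idx = false  [f.sig == true]
5. n4.acc = 8  [8]
6. n4.wid = false  [B.lab == true]
7. n5.sig = false  [terminal]
8. n6.lab = false  [A.acc > 8]
9. n6.idx = false  [A.acc > 8]
10. n8.cnt = "kr"  [terminal]
11. n9.cnt = "kr"  [terminal]
12. n7.env = -8  [-8]
13. n7.fin = -6  [-6]
14. n7.off = 9  [len(b₁.cnt) + 7]
15. n10.cnt = "qv"  [terminal]
16. n11.cnt = "qz"  [terminal]
17. n6.hot = 3  [S.env * -2 - 13]
18. n6.mk = "qvqz"  [b₀.cnt ++ b₁.cnt]
19. n12.mk = false  [terminal]
20. n4.lim = -5  [A.acc - 13]
21. n4.pre = "qvqzz"  [B.mk ++ "z"]
22. n3.hot = 12  [A.lim + 17]
23. n3.mk = "zp"  ["zp"]
24. n0.env = 3  [B.hot * 3 - 33]
25. n0.fin = 16  [16]
26. n0.off = 7  [7]

3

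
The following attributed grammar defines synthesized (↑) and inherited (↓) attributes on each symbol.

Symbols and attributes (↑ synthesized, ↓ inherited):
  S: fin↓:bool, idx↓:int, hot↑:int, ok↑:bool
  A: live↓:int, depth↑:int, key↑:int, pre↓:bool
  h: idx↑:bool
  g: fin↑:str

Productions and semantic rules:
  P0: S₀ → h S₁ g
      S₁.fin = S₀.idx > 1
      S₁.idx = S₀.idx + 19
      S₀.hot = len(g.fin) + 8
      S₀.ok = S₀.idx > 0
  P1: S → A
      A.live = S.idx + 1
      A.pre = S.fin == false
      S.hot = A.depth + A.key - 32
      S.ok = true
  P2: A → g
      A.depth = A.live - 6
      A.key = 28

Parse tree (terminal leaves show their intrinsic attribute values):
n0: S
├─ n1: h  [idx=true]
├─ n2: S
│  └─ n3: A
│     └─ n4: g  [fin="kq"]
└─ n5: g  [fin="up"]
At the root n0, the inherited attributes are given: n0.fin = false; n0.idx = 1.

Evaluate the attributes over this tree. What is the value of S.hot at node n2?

1. n0.fin = false  [given at root]
2. n0.idx = 1  [given at root]
3. n1.idx = true  [terminal]
4. n2.fin = false  [S₀.idx > 1]
5. n2.idx = 20  [S₀.idx + 19]
6. n3.live = 21  [S.idx + 1]
7. n3.pre = true  [S.fin == false]
8. n4.fin = "kq"  [terminal]
9. n3.depth = 15  [A.live - 6]
10. n3.key = 28  [28]
11. n2.hot = 11  [A.depth + A.key - 32]
12. n2.ok = true  [true]
13. n5.fin = "up"  [terminal]
14. n0.hot = 10  [len(g.fin) + 8]
15. n0.ok = true  [S₀.idx > 0]

11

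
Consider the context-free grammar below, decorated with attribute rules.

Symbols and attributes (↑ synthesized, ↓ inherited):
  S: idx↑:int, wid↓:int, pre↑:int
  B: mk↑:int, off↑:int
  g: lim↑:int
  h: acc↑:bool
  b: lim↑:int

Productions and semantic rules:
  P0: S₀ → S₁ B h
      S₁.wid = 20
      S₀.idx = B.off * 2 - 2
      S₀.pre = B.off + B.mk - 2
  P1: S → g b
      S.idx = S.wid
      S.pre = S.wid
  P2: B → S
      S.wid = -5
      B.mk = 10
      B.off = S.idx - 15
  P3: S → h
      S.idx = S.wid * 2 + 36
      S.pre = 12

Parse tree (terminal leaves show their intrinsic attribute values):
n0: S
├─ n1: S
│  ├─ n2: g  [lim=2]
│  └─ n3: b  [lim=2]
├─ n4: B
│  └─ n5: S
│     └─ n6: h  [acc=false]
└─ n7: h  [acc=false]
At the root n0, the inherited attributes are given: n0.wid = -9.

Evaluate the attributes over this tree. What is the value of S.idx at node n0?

1. n0.wid = -9  [given at root]
2. n1.wid = 20  [20]
3. n2.lim = 2  [terminal]
4. n3.lim = 2  [terminal]
5. n1.idx = 20  [S.wid]
6. n1.pre = 20  [S.wid]
7. n5.wid = -5  [-5]
8. n6.acc = false  [terminal]
9. n5.idx = 26  [S.wid * 2 + 36]
10. n5.pre = 12  [12]
11. n4.mk = 10  [10]
12. n4.off = 11  [S.idx - 15]
13. n7.acc = false  [terminal]
14. n0.idx = 20  [B.off * 2 - 2]
15. n0.pre = 19  [B.off + B.mk - 2]

20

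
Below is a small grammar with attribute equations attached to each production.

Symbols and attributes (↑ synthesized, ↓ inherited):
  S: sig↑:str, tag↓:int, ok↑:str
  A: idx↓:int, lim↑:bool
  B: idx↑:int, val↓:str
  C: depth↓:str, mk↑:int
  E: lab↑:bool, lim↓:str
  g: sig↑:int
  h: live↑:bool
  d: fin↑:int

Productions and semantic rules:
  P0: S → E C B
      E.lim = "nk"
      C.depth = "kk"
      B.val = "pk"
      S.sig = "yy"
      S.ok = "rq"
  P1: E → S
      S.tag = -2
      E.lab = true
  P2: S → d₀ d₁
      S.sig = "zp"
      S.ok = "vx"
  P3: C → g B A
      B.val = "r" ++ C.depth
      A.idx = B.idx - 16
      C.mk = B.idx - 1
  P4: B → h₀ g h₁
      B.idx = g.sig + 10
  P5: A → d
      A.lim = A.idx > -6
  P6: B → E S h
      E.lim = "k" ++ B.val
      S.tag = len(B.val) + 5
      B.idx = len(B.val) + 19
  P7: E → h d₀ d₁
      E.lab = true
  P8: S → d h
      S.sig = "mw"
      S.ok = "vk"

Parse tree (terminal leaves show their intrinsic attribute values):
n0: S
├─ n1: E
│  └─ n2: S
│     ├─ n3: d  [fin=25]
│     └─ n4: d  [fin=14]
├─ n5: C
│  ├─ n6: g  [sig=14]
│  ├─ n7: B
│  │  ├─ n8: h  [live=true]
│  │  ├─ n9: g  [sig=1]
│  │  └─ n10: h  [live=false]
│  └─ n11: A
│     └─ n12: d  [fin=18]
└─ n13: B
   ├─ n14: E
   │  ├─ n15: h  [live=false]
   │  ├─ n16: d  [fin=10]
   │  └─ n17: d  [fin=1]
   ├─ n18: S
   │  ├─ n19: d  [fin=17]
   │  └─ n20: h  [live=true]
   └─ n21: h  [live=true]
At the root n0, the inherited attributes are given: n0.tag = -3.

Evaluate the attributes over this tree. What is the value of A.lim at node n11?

1. n0.tag = -3  [given at root]
2. n1.lim = "nk"  ["nk"]
3. n2.tag = -2  [-2]
4. n3.fin = 25  [terminal]
5. n4.fin = 14  [terminal]
6. n2.sig = "zp"  ["zp"]
7. n2.ok = "vx"  ["vx"]
8. n1.lab = true  [true]
9. n5.depth = "kk"  ["kk"]
10. n6.sig = 14  [terminal]
11. n7.val = "rkk"  ["r" ++ C.depth]
12. n8.live = true  [terminal]
13. n9.sig = 1  [terminal]
14. n10.live = false  [terminal]
15. n7.idx = 11  [g.sig + 10]
16. n11.idx = -5  [B.idx - 16]
17. n12.fin = 18  [terminal]
18. n11.lim = true  [A.idx > -6]
19. n5.mk = 10  [B.idx - 1]
20. n13.val = "pk"  ["pk"]
21. n14.lim = "kpk"  ["k" ++ B.val]
22. n15.live = false  [terminal]
23. n16.fin = 10  [terminal]
24. n17.fin = 1  [terminal]
25. n14.lab = true  [true]
26. n18.tag = 7  [len(B.val) + 5]
27. n19.fin = 17  [terminal]
28. n20.live = true  [terminal]
29. n18.sig = "mw"  ["mw"]
30. n18.ok = "vk"  ["vk"]
31. n21.live = true  [terminal]
32. n13.idx = 21  [len(B.val) + 19]
33. n0.sig = "yy"  ["yy"]
34. n0.ok = "rq"  ["rq"]

true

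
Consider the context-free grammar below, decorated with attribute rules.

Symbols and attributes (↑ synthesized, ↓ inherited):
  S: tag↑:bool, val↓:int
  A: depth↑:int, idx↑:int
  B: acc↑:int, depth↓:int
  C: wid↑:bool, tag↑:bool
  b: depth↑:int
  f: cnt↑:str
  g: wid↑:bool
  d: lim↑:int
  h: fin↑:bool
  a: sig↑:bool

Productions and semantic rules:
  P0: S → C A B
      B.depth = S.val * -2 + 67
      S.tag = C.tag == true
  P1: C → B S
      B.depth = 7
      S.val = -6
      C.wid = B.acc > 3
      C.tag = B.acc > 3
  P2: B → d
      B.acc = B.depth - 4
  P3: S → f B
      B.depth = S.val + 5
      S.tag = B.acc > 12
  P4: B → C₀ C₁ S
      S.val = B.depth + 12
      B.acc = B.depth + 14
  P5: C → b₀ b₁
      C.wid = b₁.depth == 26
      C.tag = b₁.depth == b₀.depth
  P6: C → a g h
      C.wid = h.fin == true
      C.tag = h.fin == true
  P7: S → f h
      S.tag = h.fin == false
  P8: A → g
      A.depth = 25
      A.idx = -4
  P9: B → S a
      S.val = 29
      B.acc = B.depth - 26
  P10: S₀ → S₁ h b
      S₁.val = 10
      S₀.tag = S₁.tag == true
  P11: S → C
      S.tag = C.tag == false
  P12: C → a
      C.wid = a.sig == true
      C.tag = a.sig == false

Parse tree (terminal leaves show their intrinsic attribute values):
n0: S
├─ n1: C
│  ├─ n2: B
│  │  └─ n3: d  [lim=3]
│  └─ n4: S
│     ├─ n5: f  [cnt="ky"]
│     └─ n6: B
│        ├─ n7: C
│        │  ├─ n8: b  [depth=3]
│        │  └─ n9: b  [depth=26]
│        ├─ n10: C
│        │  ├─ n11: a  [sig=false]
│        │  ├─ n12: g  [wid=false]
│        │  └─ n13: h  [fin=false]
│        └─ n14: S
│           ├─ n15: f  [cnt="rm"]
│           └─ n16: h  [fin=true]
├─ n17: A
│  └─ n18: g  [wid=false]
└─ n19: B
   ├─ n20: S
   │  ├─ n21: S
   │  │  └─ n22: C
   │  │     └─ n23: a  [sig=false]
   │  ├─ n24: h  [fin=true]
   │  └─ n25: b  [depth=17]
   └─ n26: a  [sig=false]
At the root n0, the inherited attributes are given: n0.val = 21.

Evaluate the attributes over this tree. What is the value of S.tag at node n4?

1. n0.val = 21  [given at root]
2. n2.depth = 7  [7]
3. n3.lim = 3  [terminal]
4. n2.acc = 3  [B.depth - 4]
5. n4.val = -6  [-6]
6. n5.cnt = "ky"  [terminal]
7. n6.depth = -1  [S.val + 5]
8. n8.depth = 3  [terminal]
9. n9.depth = 26  [terminal]
10. n7.wid = true  [b₁.depth == 26]
11. n7.tag = false  [b₁.depth == b₀.depth]
12. n11.sig = false  [terminal]
13. n12.wid = false  [terminal]
14. n13.fin = false  [terminal]
15. n10.wid = false  [h.fin == true]
16. n10.tag = false  [h.fin == true]
17. n14.val = 11  [B.depth + 12]
18. n15.cnt = "rm"  [terminal]
19. n16.fin = true  [terminal]
20. n14.tag = false  [h.fin == false]
21. n6.acc = 13  [B.depth + 14]
22. n4.tag = true  [B.acc > 12]
23. n1.wid = false  [B.acc > 3]
24. n1.tag = false  [B.acc > 3]
25. n18.wid = false  [terminal]
26. n17.depth = 25  [25]
27. n17.idx = -4  [-4]
28. n19.depth = 25  [S.val * -2 + 67]
29. n20.val = 29  [29]
30. n21.val = 10  [10]
31. n23.sig = false  [terminal]
32. n22.wid = false  [a.sig == true]
33. n22.tag = true  [a.sig == false]
34. n21.tag = false  [C.tag == false]
35. n24.fin = true  [terminal]
36. n25.depth = 17  [terminal]
37. n20.tag = false  [S₁.tag == true]
38. n26.sig = false  [terminal]
39. n19.acc = -1  [B.depth - 26]
40. n0.tag = false  [C.tag == true]

true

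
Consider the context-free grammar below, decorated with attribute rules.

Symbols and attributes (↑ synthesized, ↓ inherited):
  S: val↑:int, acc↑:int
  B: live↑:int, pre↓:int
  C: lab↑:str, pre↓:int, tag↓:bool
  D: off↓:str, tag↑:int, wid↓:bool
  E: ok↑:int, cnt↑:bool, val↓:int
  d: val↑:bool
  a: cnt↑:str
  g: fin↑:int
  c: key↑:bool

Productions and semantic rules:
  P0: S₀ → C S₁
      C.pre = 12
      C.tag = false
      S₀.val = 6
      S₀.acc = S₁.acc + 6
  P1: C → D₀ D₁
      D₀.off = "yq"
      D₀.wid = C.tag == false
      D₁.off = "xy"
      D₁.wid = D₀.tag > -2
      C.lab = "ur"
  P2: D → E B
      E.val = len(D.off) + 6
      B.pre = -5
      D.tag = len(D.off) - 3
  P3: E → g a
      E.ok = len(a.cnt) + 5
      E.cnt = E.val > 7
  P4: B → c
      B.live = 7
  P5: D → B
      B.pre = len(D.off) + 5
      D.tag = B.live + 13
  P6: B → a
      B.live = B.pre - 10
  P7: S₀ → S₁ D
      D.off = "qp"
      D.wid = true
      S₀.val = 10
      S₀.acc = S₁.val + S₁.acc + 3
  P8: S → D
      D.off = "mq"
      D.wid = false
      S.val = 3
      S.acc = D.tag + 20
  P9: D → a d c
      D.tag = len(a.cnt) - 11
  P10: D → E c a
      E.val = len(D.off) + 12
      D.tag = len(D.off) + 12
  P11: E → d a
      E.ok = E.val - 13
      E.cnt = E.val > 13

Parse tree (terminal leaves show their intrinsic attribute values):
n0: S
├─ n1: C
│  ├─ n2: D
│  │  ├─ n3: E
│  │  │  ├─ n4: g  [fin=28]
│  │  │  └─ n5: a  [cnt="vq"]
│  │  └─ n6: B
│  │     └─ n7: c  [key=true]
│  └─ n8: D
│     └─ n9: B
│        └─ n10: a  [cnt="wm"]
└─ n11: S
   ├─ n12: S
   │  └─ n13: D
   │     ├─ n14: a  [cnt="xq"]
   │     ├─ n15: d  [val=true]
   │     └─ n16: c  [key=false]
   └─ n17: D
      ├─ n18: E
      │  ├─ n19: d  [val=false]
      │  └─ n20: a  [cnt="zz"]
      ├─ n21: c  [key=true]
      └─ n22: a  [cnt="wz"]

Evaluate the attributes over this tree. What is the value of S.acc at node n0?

1. n1.pre = 12  [12]
2. n1.tag = false  [false]
3. n2.off = "yq"  ["yq"]
4. n2.wid = true  [C.tag == false]
5. n3.val = 8  [len(D.off) + 6]
6. n4.fin = 28  [terminal]
7. n5.cnt = "vq"  [terminal]
8. n3.ok = 7  [len(a.cnt) + 5]
9. n3.cnt = true  [E.val > 7]
10. n6.pre = -5  [-5]
11. n7.key = true  [terminal]
12. n6.live = 7  [7]
13. n2.tag = -1  [len(D.off) - 3]
14. n8.off = "xy"  ["xy"]
15. n8.wid = true  [D₀.tag > -2]
16. n9.pre = 7  [len(D.off) + 5]
17. n10.cnt = "wm"  [terminal]
18. n9.live = -3  [B.pre - 10]
19. n8.tag = 10  [B.live + 13]
20. n1.lab = "ur"  ["ur"]
21. n13.off = "mq"  ["mq"]
22. n13.wid = false  [false]
23. n14.cnt = "xq"  [terminal]
24. n15.val = true  [terminal]
25. n16.key = false  [terminal]
26. n13.tag = -9  [len(a.cnt) - 11]
27. n12.val = 3  [3]
28. n12.acc = 11  [D.tag + 20]
29. n17.off = "qp"  ["qp"]
30. n17.wid = true  [true]
31. n18.val = 14  [len(D.off) + 12]
32. n19.val = false  [terminal]
33. n20.cnt = "zz"  [terminal]
34. n18.ok = 1  [E.val - 13]
35. n18.cnt = true  [E.val > 13]
36. n21.key = true  [terminal]
37. n22.cnt = "wz"  [terminal]
38. n17.tag = 14  [len(D.off) + 12]
39. n11.val = 10  [10]
40. n11.acc = 17  [S₁.val + S₁.acc + 3]
41. n0.val = 6  [6]
42. n0.acc = 23  [S₁.acc + 6]

23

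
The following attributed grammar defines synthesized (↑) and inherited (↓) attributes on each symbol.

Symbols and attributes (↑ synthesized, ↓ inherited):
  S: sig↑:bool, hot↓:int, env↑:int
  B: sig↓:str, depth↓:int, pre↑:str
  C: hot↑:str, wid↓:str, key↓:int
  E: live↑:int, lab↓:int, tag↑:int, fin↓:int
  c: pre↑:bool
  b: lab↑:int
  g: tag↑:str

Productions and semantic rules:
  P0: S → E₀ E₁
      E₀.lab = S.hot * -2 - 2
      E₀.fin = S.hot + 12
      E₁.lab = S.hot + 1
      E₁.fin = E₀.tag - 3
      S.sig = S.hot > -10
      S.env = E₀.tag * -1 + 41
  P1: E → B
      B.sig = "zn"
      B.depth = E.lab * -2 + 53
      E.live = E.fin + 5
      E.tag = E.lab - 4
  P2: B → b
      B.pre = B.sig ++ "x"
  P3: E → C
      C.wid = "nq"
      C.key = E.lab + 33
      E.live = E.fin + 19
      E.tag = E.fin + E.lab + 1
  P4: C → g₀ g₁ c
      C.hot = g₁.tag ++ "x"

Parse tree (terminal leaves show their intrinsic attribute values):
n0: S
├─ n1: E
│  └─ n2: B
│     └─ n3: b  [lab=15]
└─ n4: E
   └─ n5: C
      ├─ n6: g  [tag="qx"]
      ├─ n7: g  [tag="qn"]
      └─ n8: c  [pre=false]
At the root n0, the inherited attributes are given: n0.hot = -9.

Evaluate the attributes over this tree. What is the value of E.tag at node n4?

2

1. n0.hot = -9  [given at root]
2. n1.lab = 16  [S.hot * -2 - 2]
3. n1.fin = 3  [S.hot + 12]
4. n2.sig = "zn"  ["zn"]
5. n2.depth = 21  [E.lab * -2 + 53]
6. n3.lab = 15  [terminal]
7. n2.pre = "znx"  [B.sig ++ "x"]
8. n1.live = 8  [E.fin + 5]
9. n1.tag = 12  [E.lab - 4]
10. n4.lab = -8  [S.hot + 1]
11. n4.fin = 9  [E₀.tag - 3]
12. n5.wid = "nq"  ["nq"]
13. n5.key = 25  [E.lab + 33]
14. n6.tag = "qx"  [terminal]
15. n7.tag = "qn"  [terminal]
16. n8.pre = false  [terminal]
17. n5.hot = "qnx"  [g₁.tag ++ "x"]
18. n4.live = 28  [E.fin + 19]
19. n4.tag = 2  [E.fin + E.lab + 1]
20. n0.sig = true  [S.hot > -10]
21. n0.env = 29  [E₀.tag * -1 + 41]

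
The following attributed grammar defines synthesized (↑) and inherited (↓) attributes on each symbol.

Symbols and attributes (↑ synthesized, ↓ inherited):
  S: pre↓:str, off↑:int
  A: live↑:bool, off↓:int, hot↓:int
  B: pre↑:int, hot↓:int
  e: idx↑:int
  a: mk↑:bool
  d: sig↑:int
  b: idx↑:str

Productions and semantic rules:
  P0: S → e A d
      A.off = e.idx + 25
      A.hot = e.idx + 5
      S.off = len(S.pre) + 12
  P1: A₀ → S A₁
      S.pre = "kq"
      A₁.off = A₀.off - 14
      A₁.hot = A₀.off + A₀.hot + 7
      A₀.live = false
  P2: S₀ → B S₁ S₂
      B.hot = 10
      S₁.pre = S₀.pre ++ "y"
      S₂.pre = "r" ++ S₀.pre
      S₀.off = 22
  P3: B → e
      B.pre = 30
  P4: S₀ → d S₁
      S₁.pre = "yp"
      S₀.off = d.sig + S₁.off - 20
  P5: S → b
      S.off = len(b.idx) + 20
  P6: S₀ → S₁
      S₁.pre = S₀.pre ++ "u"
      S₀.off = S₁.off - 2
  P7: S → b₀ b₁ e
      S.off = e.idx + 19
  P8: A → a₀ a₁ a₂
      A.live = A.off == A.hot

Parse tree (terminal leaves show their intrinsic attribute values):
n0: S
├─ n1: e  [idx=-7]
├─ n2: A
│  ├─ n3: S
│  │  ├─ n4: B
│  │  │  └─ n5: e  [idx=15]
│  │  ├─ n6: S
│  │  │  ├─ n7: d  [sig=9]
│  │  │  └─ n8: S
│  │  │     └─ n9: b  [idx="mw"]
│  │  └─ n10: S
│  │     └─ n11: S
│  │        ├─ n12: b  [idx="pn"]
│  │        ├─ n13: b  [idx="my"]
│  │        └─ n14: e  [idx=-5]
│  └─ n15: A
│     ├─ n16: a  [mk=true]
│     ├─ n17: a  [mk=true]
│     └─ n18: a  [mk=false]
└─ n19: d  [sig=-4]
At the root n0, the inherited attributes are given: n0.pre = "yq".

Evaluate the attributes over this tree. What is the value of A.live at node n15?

1. n0.pre = "yq"  [given at root]
2. n1.idx = -7  [terminal]
3. n2.off = 18  [e.idx + 25]
4. n2.hot = -2  [e.idx + 5]
5. n3.pre = "kq"  ["kq"]
6. n4.hot = 10  [10]
7. n5.idx = 15  [terminal]
8. n4.pre = 30  [30]
9. n6.pre = "kqy"  [S₀.pre ++ "y"]
10. n7.sig = 9  [terminal]
11. n8.pre = "yp"  ["yp"]
12. n9.idx = "mw"  [terminal]
13. n8.off = 22  [len(b.idx) + 20]
14. n6.off = 11  [d.sig + S₁.off - 20]
15. n10.pre = "rkq"  ["r" ++ S₀.pre]
16. n11.pre = "rkqu"  [S₀.pre ++ "u"]
17. n12.idx = "pn"  [terminal]
18. n13.idx = "my"  [terminal]
19. n14.idx = -5  [terminal]
20. n11.off = 14  [e.idx + 19]
21. n10.off = 12  [S₁.off - 2]
22. n3.off = 22  [22]
23. n15.off = 4  [A₀.off - 14]
24. n15.hot = 23  [A₀.off + A₀.hot + 7]
25. n16.mk = true  [terminal]
26. n17.mk = true  [terminal]
27. n18.mk = false  [terminal]
28. n15.live = false  [A.off == A.hot]
29. n2.live = false  [false]
30. n19.sig = -4  [terminal]
31. n0.off = 14  [len(S.pre) + 12]

false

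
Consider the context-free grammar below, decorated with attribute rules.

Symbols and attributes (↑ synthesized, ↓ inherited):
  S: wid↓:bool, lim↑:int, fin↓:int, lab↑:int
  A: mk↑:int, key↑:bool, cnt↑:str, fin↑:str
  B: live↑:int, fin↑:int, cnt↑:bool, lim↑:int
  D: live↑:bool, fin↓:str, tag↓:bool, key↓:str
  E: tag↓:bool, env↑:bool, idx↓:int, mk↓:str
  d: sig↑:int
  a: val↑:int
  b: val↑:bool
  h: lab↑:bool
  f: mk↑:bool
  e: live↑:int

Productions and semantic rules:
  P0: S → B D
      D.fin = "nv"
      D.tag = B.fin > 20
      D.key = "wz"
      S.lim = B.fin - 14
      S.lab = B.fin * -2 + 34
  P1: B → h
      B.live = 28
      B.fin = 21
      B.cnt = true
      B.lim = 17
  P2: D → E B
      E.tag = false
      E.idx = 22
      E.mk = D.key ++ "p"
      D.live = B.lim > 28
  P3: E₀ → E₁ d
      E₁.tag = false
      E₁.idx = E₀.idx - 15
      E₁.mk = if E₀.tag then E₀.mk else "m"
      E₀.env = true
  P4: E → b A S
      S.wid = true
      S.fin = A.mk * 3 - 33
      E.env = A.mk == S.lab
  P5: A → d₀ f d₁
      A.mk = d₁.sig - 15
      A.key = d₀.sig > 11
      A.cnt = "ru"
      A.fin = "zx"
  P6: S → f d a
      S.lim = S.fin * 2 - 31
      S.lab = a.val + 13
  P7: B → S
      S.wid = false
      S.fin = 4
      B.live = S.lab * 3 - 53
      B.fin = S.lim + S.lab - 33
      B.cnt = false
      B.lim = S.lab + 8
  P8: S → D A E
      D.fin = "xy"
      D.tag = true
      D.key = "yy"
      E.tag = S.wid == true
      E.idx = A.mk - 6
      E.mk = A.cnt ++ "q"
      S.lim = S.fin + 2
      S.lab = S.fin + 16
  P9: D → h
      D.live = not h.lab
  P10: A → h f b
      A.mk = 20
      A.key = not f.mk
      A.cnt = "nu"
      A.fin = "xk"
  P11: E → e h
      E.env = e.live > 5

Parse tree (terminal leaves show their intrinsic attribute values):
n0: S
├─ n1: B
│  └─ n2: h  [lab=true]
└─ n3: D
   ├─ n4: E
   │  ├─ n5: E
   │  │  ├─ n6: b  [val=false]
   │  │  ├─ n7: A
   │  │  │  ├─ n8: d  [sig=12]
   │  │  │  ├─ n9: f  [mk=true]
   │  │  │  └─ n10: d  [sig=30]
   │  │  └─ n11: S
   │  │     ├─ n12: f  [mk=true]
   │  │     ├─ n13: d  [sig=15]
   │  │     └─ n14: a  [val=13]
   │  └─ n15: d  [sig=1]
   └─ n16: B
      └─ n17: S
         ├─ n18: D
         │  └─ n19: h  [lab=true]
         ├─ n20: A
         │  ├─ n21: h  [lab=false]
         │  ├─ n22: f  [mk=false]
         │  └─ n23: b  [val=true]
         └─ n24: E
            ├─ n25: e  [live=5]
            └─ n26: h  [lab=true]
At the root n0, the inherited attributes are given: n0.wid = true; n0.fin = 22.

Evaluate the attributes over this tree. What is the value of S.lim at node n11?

1. n0.wid = true  [given at root]
2. n0.fin = 22  [given at root]
3. n2.lab = true  [terminal]
4. n1.live = 28  [28]
5. n1.fin = 21  [21]
6. n1.cnt = true  [true]
7. n1.lim = 17  [17]
8. n3.fin = "nv"  ["nv"]
9. n3.tag = true  [B.fin > 20]
10. n3.key = "wz"  ["wz"]
11. n4.tag = false  [false]
12. n4.idx = 22  [22]
13. n4.mk = "wzp"  [D.key ++ "p"]
14. n5.tag = false  [false]
15. n5.idx = 7  [E₀.idx - 15]
16. n5.mk = "m"  [if E₀.tag then E₀.mk else "m"]
17. n6.val = false  [terminal]
18. n8.sig = 12  [terminal]
19. n9.mk = true  [terminal]
20. n10.sig = 30  [terminal]
21. n7.mk = 15  [d₁.sig - 15]
22. n7.key = true  [d₀.sig > 11]
23. n7.cnt = "ru"  ["ru"]
24. n7.fin = "zx"  ["zx"]
25. n11.wid = true  [true]
26. n11.fin = 12  [A.mk * 3 - 33]
27. n12.mk = true  [terminal]
28. n13.sig = 15  [terminal]
29. n14.val = 13  [terminal]
30. n11.lim = -7  [S.fin * 2 - 31]
31. n11.lab = 26  [a.val + 13]
32. n5.env = false  [A.mk == S.lab]
33. n15.sig = 1  [terminal]
34. n4.env = true  [true]
35. n17.wid = false  [false]
36. n17.fin = 4  [4]
37. n18.fin = "xy"  ["xy"]
38. n18.tag = true  [true]
39. n18.key = "yy"  ["yy"]
40. n19.lab = true  [terminal]
41. n18.live = false  [not h.lab]
42. n21.lab = false  [terminal]
43. n22.mk = false  [terminal]
44. n23.val = true  [terminal]
45. n20.mk = 20  [20]
46. n20.key = true  [not f.mk]
47. n20.cnt = "nu"  ["nu"]
48. n20.fin = "xk"  ["xk"]
49. n24.tag = false  [S.wid == true]
50. n24.idx = 14  [A.mk - 6]
51. n24.mk = "nuq"  [A.cnt ++ "q"]
52. n25.live = 5  [terminal]
53. n26.lab = true  [terminal]
54. n24.env = false  [e.live > 5]
55. n17.lim = 6  [S.fin + 2]
56. n17.lab = 20  [S.fin + 16]
57. n16.live = 7  [S.lab * 3 - 53]
58. n16.fin = -7  [S.lim + S.lab - 33]
59. n16.cnt = false  [false]
60. n16.lim = 28  [S.lab + 8]
61. n3.live = false  [B.lim > 28]
62. n0.lim = 7  [B.fin - 14]
63. n0.lab = -8  [B.fin * -2 + 34]

-7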